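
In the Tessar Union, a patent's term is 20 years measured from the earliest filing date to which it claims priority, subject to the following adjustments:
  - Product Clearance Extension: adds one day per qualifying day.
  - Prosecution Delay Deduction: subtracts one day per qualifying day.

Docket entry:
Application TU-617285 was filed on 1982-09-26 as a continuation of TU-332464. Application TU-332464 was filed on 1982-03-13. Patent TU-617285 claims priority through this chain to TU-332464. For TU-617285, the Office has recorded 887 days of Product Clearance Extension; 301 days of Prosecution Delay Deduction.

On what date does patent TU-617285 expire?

Earliest priority filing: 13 March 1982.
Base term: 13 March 1982 + 20 years → 13 March 2002.
Product Clearance Extension: +887 days → 16 August 2004.
Prosecution Delay Deduction: −301 days → 20 October 2003.

October 20, 2003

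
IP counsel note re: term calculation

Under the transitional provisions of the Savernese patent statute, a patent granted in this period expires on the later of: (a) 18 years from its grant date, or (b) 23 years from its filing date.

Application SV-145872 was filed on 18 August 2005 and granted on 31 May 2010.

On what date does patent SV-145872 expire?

(a) grant + 18 years → 31 May 2028.
(b) filing + 23 years → 18 August 2028.
Later of the two: 18 August 2028.

August 18, 2028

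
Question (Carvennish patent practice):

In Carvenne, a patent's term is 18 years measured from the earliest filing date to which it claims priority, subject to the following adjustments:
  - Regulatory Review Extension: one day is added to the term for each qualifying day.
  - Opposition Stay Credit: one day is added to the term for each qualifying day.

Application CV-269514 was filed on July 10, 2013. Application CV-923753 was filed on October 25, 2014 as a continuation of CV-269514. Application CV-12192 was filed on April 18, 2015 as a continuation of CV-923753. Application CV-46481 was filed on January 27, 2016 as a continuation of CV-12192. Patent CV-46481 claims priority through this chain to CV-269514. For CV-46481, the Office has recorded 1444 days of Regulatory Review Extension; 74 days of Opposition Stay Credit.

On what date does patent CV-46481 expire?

Earliest priority filing: 10 July 2013.
Base term: 10 July 2013 + 18 years → 10 July 2031.
Regulatory Review Extension: +1444 days → 23 June 2035.
Opposition Stay Credit: +74 days → 5 September 2035.

2035-09-05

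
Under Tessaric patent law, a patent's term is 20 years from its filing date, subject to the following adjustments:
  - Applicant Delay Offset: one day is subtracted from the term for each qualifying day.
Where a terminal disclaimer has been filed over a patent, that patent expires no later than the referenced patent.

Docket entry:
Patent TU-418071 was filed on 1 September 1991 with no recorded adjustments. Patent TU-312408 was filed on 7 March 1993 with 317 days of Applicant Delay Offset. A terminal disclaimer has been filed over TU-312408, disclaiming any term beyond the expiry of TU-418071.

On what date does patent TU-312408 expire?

September 1, 2011

Natural term of TU-312408:
  Base: filing + 20 years → 7 March 2013.
  Applicant Delay Offset: −317 days → 24 April 2012.
Expiry of referenced patent TU-418071:
  Base: filing + 20 years → 1 September 2011.
Terminal disclaimer: TU-312408 expires on the earlier of 24 April 2012 and 1 September 2011.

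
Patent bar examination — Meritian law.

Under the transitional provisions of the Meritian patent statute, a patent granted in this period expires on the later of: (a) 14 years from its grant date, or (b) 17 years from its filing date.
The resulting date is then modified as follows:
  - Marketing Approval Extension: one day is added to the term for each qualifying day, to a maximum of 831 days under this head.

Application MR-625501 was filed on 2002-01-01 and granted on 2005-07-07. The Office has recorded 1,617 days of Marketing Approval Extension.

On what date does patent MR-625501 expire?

2021-10-15

(a) grant + 14 years → 7 July 2019.
(b) filing + 17 years → 1 January 2019.
Later of the two: 7 July 2019.
Marketing Approval Extension: 1617 days claimed exceeds the 831-day cap, so +831 days → 15 October 2021.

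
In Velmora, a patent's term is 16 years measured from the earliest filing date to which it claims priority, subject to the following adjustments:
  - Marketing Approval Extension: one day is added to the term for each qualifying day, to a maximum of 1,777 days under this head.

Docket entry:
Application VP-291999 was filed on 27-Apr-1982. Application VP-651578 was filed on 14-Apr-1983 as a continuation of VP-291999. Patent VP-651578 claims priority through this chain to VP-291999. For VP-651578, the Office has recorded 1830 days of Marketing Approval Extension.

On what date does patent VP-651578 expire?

Earliest priority filing: 27 April 1982.
Base term: 27 April 1982 + 16 years → 27 April 1998.
Marketing Approval Extension: 1830 days claimed exceeds the 1777-day cap, so +1777 days → 9 March 2003.

March 9, 2003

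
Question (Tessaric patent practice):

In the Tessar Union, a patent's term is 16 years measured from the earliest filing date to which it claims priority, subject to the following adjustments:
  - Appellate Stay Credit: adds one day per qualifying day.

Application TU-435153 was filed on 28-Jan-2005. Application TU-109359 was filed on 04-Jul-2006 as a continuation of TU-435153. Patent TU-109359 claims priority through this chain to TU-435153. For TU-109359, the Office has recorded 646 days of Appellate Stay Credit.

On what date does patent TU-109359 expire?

Earliest priority filing: 28 January 2005.
Base term: 28 January 2005 + 16 years → 28 January 2021.
Appellate Stay Credit: +646 days → 5 November 2022.

November 5, 2022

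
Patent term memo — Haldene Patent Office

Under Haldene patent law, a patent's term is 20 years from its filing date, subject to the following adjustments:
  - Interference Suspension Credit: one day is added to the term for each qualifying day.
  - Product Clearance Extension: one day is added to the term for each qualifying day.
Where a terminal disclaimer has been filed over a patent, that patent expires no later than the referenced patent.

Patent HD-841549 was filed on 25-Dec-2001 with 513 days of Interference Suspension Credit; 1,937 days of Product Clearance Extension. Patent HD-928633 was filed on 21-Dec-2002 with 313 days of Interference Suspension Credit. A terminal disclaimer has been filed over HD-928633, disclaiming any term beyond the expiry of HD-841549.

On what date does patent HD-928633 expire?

Natural term of HD-928633:
  Base: filing + 20 years → 21 December 2022.
  Interference Suspension Credit: +313 days → 30 October 2023.
Expiry of referenced patent HD-841549:
  Base: filing + 20 years → 25 December 2021.
  Interference Suspension Credit: +513 days → 22 May 2023.
  Product Clearance Extension: +1937 days → 9 September 2028.
Terminal disclaimer: HD-928633 expires on the earlier of 30 October 2023 and 9 September 2028.

October 30, 2023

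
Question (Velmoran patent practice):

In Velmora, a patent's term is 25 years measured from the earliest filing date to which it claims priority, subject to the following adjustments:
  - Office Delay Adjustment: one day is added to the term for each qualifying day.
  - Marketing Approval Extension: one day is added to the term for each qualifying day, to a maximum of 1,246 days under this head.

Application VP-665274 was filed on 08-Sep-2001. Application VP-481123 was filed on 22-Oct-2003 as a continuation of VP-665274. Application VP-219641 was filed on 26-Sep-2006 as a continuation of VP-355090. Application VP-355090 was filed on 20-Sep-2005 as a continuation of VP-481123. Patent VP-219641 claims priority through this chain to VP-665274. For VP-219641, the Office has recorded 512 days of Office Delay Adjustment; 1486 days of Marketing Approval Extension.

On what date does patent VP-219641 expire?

Earliest priority filing: 8 September 2001.
Base term: 8 September 2001 + 25 years → 8 September 2026.
Office Delay Adjustment: +512 days → 2 February 2028.
Marketing Approval Extension: 1486 days claimed exceeds the 1246-day cap, so +1246 days → 2 July 2031.

July 2, 2031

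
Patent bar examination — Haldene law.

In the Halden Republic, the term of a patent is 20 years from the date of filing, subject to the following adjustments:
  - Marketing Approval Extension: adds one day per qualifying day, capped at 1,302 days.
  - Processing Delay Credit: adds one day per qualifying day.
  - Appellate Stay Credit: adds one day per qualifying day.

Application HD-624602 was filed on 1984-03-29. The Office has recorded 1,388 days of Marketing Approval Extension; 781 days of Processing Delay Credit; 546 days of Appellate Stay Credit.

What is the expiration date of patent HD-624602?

Base term: filing date + 20 years → 29 March 2004.
Marketing Approval Extension: 1388 days claimed exceeds the 1302-day cap, so +1302 days → 22 October 2007.
Processing Delay Credit: +781 days → 11 December 2009.
Appellate Stay Credit: +546 days → 10 June 2011.

June 10, 2011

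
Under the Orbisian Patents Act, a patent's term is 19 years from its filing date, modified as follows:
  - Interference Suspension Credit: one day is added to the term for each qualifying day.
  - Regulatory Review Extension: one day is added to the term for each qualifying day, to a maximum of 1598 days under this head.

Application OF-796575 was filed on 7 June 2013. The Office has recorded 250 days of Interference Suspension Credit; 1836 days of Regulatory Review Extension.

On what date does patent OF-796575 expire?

June 29, 2037

Base term: filing date + 19 years → 7 June 2032.
Interference Suspension Credit: +250 days → 12 February 2033.
Regulatory Review Extension: 1836 days claimed exceeds the 1598-day cap, so +1598 days → 29 June 2037.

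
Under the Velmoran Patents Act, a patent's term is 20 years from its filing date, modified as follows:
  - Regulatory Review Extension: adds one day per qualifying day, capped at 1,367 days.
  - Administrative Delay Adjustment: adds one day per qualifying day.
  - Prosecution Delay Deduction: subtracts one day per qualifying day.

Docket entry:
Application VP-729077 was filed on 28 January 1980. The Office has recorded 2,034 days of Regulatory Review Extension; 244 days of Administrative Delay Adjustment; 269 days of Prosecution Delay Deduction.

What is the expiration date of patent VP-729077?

Base term: filing date + 20 years → 28 January 2000.
Regulatory Review Extension: 2034 days claimed exceeds the 1367-day cap, so +1367 days → 26 October 2003.
Administrative Delay Adjustment: +244 days → 26 June 2004.
Prosecution Delay Deduction: −269 days → 1 October 2003.

2003-10-01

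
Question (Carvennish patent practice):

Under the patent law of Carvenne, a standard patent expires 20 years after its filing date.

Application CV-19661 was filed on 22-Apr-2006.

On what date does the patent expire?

2026-04-22

Filing date + 20 years → 22 April 2026.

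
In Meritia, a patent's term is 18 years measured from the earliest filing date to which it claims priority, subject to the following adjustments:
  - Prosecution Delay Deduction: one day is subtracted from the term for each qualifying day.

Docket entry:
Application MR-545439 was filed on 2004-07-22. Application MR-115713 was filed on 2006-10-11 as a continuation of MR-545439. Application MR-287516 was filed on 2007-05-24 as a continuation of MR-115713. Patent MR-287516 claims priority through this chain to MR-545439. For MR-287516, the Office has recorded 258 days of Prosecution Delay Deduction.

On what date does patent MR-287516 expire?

Earliest priority filing: 22 July 2004.
Base term: 22 July 2004 + 18 years → 22 July 2022.
Prosecution Delay Deduction: −258 days → 6 November 2021.

November 6, 2021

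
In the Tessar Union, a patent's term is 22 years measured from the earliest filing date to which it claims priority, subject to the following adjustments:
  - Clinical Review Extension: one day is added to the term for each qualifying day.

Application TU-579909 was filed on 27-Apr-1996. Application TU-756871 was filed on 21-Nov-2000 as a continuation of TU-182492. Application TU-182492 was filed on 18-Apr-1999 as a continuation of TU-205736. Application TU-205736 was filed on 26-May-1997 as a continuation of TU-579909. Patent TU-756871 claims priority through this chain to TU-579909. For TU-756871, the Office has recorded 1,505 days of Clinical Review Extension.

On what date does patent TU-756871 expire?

June 10, 2022

Earliest priority filing: 27 April 1996.
Base term: 27 April 1996 + 22 years → 27 April 2018.
Clinical Review Extension: +1505 days → 10 June 2022.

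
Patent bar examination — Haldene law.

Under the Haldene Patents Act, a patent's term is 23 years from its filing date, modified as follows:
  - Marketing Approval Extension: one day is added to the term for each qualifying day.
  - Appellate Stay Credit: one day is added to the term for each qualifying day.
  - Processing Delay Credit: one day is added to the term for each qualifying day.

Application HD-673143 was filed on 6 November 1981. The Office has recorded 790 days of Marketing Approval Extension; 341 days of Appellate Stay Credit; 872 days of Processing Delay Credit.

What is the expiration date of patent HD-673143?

Base term: filing date + 23 years → 6 November 2004.
Marketing Approval Extension: +790 days → 5 January 2007.
Appellate Stay Credit: +341 days → 12 December 2007.
Processing Delay Credit: +872 days → 2 May 2010.

May 2, 2010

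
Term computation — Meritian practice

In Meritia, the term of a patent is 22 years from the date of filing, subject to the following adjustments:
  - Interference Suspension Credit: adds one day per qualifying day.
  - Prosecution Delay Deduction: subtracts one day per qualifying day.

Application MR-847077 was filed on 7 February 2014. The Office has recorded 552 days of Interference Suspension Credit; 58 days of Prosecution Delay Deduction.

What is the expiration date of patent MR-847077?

Base term: filing date + 22 years → 7 February 2036.
Interference Suspension Credit: +552 days → 12 August 2037.
Prosecution Delay Deduction: −58 days → 15 June 2037.

2037-06-15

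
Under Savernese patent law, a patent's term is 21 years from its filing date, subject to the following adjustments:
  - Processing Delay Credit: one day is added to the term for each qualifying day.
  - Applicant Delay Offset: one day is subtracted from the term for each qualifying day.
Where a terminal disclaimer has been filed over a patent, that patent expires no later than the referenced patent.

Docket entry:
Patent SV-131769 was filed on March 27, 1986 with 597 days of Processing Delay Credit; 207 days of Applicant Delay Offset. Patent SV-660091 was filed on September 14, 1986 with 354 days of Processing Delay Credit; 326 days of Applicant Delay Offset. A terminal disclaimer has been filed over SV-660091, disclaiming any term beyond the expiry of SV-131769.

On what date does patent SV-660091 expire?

Natural term of SV-660091:
  Base: filing + 21 years → 14 September 2007.
  Processing Delay Credit: +354 days → 2 September 2008.
  Applicant Delay Offset: −326 days → 12 October 2007.
Expiry of referenced patent SV-131769:
  Base: filing + 21 years → 27 March 2007.
  Processing Delay Credit: +597 days → 13 November 2008.
  Applicant Delay Offset: −207 days → 20 April 2008.
Terminal disclaimer: SV-660091 expires on the earlier of 12 October 2007 and 20 April 2008.

October 12, 2007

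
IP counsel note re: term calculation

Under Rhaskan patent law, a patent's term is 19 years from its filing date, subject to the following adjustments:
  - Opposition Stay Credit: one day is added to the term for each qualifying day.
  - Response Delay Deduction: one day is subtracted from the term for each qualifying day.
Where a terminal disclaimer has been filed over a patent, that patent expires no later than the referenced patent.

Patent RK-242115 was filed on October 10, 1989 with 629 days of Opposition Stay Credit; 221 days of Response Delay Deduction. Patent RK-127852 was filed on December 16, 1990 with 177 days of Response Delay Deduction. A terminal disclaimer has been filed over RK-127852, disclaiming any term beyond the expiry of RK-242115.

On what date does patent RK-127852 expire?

Natural term of RK-127852:
  Base: filing + 19 years → 16 December 2009.
  Response Delay Deduction: −177 days → 22 June 2009.
Expiry of referenced patent RK-242115:
  Base: filing + 19 years → 10 October 2008.
  Opposition Stay Credit: +629 days → 1 July 2010.
  Response Delay Deduction: −221 days → 22 November 2009.
Terminal disclaimer: RK-127852 expires on the earlier of 22 June 2009 and 22 November 2009.

June 22, 2009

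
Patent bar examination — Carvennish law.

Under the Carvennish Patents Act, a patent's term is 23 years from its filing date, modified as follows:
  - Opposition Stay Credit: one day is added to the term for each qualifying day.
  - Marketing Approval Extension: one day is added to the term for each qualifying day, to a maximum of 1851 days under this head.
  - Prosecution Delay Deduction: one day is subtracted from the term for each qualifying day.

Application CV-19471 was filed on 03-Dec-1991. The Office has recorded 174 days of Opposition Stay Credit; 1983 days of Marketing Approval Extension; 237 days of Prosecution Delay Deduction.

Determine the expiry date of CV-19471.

Base term: filing date + 23 years → 3 December 2014.
Opposition Stay Credit: +174 days → 26 May 2015.
Marketing Approval Extension: 1983 days claimed exceeds the 1851-day cap, so +1851 days → 19 June 2020.
Prosecution Delay Deduction: −237 days → 26 October 2019.

2019-10-26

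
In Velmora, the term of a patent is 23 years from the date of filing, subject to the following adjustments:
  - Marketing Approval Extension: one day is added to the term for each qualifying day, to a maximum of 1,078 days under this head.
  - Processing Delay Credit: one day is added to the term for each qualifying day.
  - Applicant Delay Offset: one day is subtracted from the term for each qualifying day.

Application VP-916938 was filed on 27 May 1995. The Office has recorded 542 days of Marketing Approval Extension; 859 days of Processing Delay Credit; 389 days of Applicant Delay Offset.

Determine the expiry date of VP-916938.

March 4, 2021

Base term: filing date + 23 years → 27 May 2018.
Marketing Approval Extension: 542 days (within the 1078-day cap) → +542 days → 20 November 2019.
Processing Delay Credit: +859 days → 28 March 2022.
Applicant Delay Offset: −389 days → 4 March 2021.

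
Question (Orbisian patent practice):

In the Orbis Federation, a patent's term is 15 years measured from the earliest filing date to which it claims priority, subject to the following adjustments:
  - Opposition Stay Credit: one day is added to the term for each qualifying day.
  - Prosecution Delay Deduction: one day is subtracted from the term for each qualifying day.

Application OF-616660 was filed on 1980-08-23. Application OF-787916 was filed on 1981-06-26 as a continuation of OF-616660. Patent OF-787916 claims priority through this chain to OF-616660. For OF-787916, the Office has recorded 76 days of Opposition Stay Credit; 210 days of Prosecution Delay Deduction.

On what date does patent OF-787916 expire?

1995-04-11

Earliest priority filing: 23 August 1980.
Base term: 23 August 1980 + 15 years → 23 August 1995.
Opposition Stay Credit: +76 days → 7 November 1995.
Prosecution Delay Deduction: −210 days → 11 April 1995.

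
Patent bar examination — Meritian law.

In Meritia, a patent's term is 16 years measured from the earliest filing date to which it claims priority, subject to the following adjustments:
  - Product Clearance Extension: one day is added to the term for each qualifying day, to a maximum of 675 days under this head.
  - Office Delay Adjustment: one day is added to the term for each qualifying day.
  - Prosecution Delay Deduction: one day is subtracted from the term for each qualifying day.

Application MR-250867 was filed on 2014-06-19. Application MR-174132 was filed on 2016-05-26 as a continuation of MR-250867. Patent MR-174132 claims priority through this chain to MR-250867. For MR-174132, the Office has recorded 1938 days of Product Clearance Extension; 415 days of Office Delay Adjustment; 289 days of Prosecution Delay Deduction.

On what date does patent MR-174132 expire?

August 28, 2032

Earliest priority filing: 19 June 2014.
Base term: 19 June 2014 + 16 years → 19 June 2030.
Product Clearance Extension: 1938 days claimed exceeds the 675-day cap, so +675 days → 24 April 2032.
Office Delay Adjustment: +415 days → 13 June 2033.
Prosecution Delay Deduction: −289 days → 28 August 2032.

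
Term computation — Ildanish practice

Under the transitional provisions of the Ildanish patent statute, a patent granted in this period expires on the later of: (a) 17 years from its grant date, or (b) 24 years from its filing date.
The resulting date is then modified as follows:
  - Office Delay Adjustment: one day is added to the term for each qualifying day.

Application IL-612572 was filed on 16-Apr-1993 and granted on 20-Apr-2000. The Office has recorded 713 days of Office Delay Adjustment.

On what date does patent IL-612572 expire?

(a) grant + 17 years → 20 April 2017.
(b) filing + 24 years → 16 April 2017.
Later of the two: 20 April 2017.
Office Delay Adjustment: +713 days → 3 April 2019.

April 3, 2019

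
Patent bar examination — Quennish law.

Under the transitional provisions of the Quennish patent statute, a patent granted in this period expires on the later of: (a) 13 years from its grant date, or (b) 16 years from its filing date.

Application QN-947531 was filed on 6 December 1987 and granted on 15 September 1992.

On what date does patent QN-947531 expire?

(a) grant + 13 years → 15 September 2005.
(b) filing + 16 years → 6 December 2003.
Later of the two: 15 September 2005.

2005-09-15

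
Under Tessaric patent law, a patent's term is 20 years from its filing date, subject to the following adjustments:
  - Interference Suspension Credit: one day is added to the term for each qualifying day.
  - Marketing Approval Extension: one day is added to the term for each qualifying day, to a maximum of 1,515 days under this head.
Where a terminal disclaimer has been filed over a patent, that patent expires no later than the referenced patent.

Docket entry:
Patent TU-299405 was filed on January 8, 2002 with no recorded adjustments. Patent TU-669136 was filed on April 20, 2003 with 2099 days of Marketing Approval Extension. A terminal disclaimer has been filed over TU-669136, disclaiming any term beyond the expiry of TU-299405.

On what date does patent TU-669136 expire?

Natural term of TU-669136:
  Base: filing + 20 years → 20 April 2023.
  Marketing Approval Extension: 2099 days claimed exceeds the 1515-day cap, so +1515 days → 13 June 2027.
Expiry of referenced patent TU-299405:
  Base: filing + 20 years → 8 January 2022.
Terminal disclaimer: TU-669136 expires on the earlier of 13 June 2027 and 8 January 2022.

2022-01-08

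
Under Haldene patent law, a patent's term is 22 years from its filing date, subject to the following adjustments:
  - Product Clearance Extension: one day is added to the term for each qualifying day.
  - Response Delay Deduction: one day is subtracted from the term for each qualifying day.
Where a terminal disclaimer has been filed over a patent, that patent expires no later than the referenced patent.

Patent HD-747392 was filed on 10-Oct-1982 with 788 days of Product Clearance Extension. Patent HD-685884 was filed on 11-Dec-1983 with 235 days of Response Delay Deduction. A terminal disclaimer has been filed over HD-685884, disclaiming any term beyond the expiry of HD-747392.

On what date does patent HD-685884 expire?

Natural term of HD-685884:
  Base: filing + 22 years → 11 December 2005.
  Response Delay Deduction: −235 days → 20 April 2005.
Expiry of referenced patent HD-747392:
  Base: filing + 22 years → 10 October 2004.
  Product Clearance Extension: +788 days → 7 December 2006.
Terminal disclaimer: HD-685884 expires on the earlier of 20 April 2005 and 7 December 2006.

2005-04-20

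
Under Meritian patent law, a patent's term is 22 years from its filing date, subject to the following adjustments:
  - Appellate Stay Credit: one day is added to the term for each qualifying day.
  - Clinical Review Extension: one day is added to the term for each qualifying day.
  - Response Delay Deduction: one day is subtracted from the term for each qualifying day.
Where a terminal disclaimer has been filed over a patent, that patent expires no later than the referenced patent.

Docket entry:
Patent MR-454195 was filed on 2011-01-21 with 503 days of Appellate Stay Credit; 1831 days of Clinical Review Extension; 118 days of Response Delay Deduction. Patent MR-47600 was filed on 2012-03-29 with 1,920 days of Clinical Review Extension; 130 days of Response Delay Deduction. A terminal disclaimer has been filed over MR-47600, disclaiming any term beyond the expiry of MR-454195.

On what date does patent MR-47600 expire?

February 15, 2039

Natural term of MR-47600:
  Base: filing + 22 years → 29 March 2034.
  Clinical Review Extension: +1920 days → 1 July 2039.
  Response Delay Deduction: −130 days → 21 February 2039.
Expiry of referenced patent MR-454195:
  Base: filing + 22 years → 21 January 2033.
  Appellate Stay Credit: +503 days → 8 June 2034.
  Clinical Review Extension: +1831 days → 13 June 2039.
  Response Delay Deduction: −118 days → 15 February 2039.
Terminal disclaimer: MR-47600 expires on the earlier of 21 February 2039 and 15 February 2039.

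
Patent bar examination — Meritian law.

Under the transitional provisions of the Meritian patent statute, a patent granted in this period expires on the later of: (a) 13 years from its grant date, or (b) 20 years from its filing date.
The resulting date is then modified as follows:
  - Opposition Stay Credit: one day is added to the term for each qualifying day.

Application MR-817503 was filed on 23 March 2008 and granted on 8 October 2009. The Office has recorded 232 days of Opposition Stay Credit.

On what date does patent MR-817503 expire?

(a) grant + 13 years → 8 October 2022.
(b) filing + 20 years → 23 March 2028.
Later of the two: 23 March 2028.
Opposition Stay Credit: +232 days → 10 November 2028.

November 10, 2028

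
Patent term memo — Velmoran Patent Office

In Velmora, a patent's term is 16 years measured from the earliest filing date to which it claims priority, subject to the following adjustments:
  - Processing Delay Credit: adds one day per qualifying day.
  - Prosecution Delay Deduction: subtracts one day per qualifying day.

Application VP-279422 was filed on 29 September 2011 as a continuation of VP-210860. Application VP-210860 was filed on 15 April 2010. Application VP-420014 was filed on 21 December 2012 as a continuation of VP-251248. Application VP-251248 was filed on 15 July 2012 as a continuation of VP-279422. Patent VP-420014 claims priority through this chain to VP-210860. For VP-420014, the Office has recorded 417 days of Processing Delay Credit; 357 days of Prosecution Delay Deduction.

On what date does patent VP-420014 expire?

Earliest priority filing: 15 April 2010.
Base term: 15 April 2010 + 16 years → 15 April 2026.
Processing Delay Credit: +417 days → 6 June 2027.
Prosecution Delay Deduction: −357 days → 14 June 2026.

June 14, 2026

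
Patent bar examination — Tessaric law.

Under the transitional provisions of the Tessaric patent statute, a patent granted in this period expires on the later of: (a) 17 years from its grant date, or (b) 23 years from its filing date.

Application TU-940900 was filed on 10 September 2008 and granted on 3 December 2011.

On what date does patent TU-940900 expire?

(a) grant + 17 years → 3 December 2028.
(b) filing + 23 years → 10 September 2031.
Later of the two: 10 September 2031.

2031-09-10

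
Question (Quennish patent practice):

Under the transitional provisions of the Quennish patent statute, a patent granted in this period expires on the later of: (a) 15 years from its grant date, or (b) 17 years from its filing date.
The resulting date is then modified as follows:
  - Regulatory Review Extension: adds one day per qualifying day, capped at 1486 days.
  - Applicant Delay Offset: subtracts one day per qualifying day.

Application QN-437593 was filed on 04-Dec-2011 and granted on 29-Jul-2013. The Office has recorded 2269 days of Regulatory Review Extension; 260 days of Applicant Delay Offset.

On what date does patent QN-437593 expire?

(a) grant + 15 years → 29 July 2028.
(b) filing + 17 years → 4 December 2028.
Later of the two: 4 December 2028.
Regulatory Review Extension: 2269 days claimed exceeds the 1486-day cap, so +1486 days → 29 December 2032.
Applicant Delay Offset: −260 days → 13 April 2032.

2032-04-13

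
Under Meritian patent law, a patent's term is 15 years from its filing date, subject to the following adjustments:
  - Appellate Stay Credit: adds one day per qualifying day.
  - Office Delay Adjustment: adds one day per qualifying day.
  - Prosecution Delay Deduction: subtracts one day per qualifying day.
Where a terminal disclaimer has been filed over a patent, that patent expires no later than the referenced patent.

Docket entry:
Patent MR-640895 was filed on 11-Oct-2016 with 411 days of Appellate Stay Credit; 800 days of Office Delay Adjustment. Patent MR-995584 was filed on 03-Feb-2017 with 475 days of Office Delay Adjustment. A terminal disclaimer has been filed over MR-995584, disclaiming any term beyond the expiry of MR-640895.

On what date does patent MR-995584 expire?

Natural term of MR-995584:
  Base: filing + 15 years → 3 February 2032.
  Office Delay Adjustment: +475 days → 23 May 2033.
Expiry of referenced patent MR-640895:
  Base: filing + 15 years → 11 October 2031.
  Appellate Stay Credit: +411 days → 25 November 2032.
  Office Delay Adjustment: +800 days → 3 February 2035.
Terminal disclaimer: MR-995584 expires on the earlier of 23 May 2033 and 3 February 2035.

May 23, 2033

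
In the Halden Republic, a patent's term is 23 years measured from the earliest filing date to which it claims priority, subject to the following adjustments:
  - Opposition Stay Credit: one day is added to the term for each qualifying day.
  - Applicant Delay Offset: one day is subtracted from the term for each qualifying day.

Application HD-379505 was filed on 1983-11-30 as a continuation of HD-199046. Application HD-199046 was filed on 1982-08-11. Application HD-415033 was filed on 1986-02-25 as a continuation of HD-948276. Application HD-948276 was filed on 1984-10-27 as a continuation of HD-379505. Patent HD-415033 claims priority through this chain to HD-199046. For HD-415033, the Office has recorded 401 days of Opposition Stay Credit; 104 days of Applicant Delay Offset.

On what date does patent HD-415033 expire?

Earliest priority filing: 11 August 1982.
Base term: 11 August 1982 + 23 years → 11 August 2005.
Opposition Stay Credit: +401 days → 16 September 2006.
Applicant Delay Offset: −104 days → 4 June 2006.

2006-06-04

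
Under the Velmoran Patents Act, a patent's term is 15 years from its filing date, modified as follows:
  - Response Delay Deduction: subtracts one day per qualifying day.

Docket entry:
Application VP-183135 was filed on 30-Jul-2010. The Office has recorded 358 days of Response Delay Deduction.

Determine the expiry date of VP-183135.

August 6, 2024

Base term: filing date + 15 years → 30 July 2025.
Response Delay Deduction: −358 days → 6 August 2024.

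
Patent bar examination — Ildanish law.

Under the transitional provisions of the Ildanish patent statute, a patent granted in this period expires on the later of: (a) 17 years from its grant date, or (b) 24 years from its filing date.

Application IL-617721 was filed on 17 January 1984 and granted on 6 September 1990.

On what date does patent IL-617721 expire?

2008-01-17

(a) grant + 17 years → 6 September 2007.
(b) filing + 24 years → 17 January 2008.
Later of the two: 17 January 2008.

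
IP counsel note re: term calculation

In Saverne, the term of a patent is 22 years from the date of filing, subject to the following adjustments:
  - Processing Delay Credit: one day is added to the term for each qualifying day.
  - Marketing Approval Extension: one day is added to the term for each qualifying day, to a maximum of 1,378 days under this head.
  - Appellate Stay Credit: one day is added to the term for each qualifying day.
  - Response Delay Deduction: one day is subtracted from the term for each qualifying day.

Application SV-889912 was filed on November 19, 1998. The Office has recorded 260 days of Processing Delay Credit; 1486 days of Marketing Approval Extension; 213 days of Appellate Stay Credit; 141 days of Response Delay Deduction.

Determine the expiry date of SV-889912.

July 26, 2025

Base term: filing date + 22 years → 19 November 2020.
Processing Delay Credit: +260 days → 6 August 2021.
Marketing Approval Extension: 1486 days claimed exceeds the 1378-day cap, so +1378 days → 15 May 2025.
Appellate Stay Credit: +213 days → 14 December 2025.
Response Delay Deduction: −141 days → 26 July 2025.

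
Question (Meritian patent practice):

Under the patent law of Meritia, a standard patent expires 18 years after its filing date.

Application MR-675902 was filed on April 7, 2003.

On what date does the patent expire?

2021-04-07

Filing date + 18 years → 7 April 2021.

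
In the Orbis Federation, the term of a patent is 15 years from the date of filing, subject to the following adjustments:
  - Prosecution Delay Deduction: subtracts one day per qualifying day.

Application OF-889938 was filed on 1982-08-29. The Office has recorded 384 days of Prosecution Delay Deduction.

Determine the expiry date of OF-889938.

Base term: filing date + 15 years → 29 August 1997.
Prosecution Delay Deduction: −384 days → 10 August 1996.

August 10, 1996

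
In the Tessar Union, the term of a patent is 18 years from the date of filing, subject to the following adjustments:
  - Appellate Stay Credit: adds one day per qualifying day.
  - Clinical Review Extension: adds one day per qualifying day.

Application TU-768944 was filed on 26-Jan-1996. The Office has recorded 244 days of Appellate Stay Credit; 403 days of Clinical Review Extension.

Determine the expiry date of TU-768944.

Base term: filing date + 18 years → 26 January 2014.
Appellate Stay Credit: +244 days → 27 September 2014.
Clinical Review Extension: +403 days → 4 November 2015.

2015-11-04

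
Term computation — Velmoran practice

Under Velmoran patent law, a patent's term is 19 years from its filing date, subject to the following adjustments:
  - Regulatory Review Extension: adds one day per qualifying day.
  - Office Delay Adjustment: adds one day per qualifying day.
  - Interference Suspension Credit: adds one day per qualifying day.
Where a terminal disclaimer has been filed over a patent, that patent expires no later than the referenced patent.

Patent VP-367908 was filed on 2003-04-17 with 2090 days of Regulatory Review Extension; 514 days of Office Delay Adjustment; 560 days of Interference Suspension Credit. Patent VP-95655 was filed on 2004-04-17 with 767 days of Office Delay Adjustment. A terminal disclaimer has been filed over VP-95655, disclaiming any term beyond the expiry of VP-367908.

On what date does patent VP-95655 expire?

May 23, 2025

Natural term of VP-95655:
  Base: filing + 19 years → 17 April 2023.
  Office Delay Adjustment: +767 days → 23 May 2025.
Expiry of referenced patent VP-367908:
  Base: filing + 19 years → 17 April 2022.
  Regulatory Review Extension: +2090 days → 6 January 2028.
  Office Delay Adjustment: +514 days → 3 June 2029.
  Interference Suspension Credit: +560 days → 15 December 2030.
Terminal disclaimer: VP-95655 expires on the earlier of 23 May 2025 and 15 December 2030.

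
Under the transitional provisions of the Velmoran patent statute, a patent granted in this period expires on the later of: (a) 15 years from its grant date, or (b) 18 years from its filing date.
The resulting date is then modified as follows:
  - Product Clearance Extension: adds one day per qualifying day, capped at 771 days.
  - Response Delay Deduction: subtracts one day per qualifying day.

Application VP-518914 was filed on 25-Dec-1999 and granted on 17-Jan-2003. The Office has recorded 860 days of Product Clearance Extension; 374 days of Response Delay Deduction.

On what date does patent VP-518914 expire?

(a) grant + 15 years → 17 January 2018.
(b) filing + 18 years → 25 December 2017.
Later of the two: 17 January 2018.
Product Clearance Extension: 860 days claimed exceeds the 771-day cap, so +771 days → 27 February 2020.
Response Delay Deduction: −374 days → 18 February 2019.

2019-02-18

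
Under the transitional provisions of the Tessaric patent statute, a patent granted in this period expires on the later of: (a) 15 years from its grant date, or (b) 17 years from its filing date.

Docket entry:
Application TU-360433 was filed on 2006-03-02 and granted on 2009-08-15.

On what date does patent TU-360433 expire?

(a) grant + 15 years → 15 August 2024.
(b) filing + 17 years → 2 March 2023.
Later of the two: 15 August 2024.

2024-08-15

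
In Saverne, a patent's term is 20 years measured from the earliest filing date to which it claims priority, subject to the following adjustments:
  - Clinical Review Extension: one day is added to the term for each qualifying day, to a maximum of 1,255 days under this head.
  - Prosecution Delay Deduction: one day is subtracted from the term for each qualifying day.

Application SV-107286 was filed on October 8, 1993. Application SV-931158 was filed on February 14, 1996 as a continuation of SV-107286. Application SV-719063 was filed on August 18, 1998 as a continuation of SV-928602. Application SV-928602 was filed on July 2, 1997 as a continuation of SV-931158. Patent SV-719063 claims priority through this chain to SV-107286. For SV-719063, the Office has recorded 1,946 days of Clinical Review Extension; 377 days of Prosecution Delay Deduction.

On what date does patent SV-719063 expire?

March 4, 2016

Earliest priority filing: 8 October 1993.
Base term: 8 October 1993 + 20 years → 8 October 2013.
Clinical Review Extension: 1946 days claimed exceeds the 1255-day cap, so +1255 days → 16 March 2017.
Prosecution Delay Deduction: −377 days → 4 March 2016.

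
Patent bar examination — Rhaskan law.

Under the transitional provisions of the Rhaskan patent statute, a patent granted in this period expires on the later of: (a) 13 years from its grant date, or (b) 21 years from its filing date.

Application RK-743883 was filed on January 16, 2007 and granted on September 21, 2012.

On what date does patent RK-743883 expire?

(a) grant + 13 years → 21 September 2025.
(b) filing + 21 years → 16 January 2028.
Later of the two: 16 January 2028.

January 16, 2028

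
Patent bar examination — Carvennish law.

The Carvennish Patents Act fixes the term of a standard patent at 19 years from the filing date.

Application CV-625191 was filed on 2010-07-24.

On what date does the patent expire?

2029-07-24

Filing date + 19 years → 24 July 2029.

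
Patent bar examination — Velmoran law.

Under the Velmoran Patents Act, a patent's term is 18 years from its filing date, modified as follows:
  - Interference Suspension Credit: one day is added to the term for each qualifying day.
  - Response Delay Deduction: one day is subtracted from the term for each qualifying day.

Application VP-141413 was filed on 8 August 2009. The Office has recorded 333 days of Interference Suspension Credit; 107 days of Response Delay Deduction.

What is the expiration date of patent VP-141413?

2028-03-21

Base term: filing date + 18 years → 8 August 2027.
Interference Suspension Credit: +333 days → 6 July 2028.
Response Delay Deduction: −107 days → 21 March 2028.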